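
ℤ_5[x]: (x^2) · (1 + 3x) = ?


Expand and collect like terms; reduce coefficients mod 5:
x^0: 0·1 = 0 ≡ 0 (mod 5)
x^1: 0·3 + 0·1 = 0 ≡ 0 (mod 5)
x^2: 0·3 + 1·1 = 1 ≡ 1 (mod 5)
x^3: 1·3 = 3 ≡ 3 (mod 5)
Result: x^2 + 3x^3

f · g = x^2 + 3x^3


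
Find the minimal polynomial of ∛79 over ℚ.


∛79 satisfies x³ - 79 = 0, irreducible over ℚ (no rational root; 79 is not a perfect cube)

Minimal polynomial: x³ - 79


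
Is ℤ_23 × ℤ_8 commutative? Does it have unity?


Direct product ring; commutative with unity (1,1); but (1,0)·(0,1) = (0,0) gives zero divisors, so not an integral domain
Commutative: Yes
Integral domain: No
Has unity: Yes

ℤ_23 × ℤ_8: Commutative=Yes, Unity=Yes


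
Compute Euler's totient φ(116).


Factor n: 116 = 2^2 × 29
φ(n) = n · ∏(1 - 1/p) over distinct primes p | n
φ(116) = 116 · (1 - 1/2) · (1 - 1/29) = 56

φ(116) = 56


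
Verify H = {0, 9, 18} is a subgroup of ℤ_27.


Subgroup test for H = {0, 9, 18} in (ℤ_27, +):
(1) 0 ∈ H? Yes
(2) Closure: for all a,b ∈ H, (a+b) mod 27 ∈ H? Yes
(3) Inverses: for all a ∈ H, -a mod 27 ∈ H? Yes

Yes, H is a subgroup of ℤ_27


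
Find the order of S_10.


|S_n| = n! (number of permutations of n symbols)
|S_10| = 10! = 3628800

|S_10| = 3628800


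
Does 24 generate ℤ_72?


g generates ℤ_n iff gcd(g, n) = 1
gcd(24, 72) = 24
Since gcd = 24 ≠ 1, ⟨24⟩ has order 3 < 72, so 24 is not a generator.

No, 24 does not generate ℤ_72


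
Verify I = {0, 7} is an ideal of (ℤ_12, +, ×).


Check ideal conditions for I = {0, 7} in ℤ_12:
(1) I is an additive subgroup? No
(2) For r ∈ ℤ_12 and a ∈ I: r·a ∈ I? No  [counterexample: r=2, a=7, r·a mod 12 = 2 ∉ I]

No, I is not an ideal of ℤ_12


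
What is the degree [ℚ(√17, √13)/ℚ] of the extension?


[ℚ(√17,√13):ℚ] = [ℚ(√17,√13):ℚ(√17)]·[ℚ(√17):ℚ] = 2·2 = 4

[ℚ(√17, √13)/ℚ] = 4


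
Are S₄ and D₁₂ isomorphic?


Comparing S₄ and D₁₂:
S₄ has trivial center; D₁₂ has center {e, r⁶}

No, S₄ ≇ D₁₂


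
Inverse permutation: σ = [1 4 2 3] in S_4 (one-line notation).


To find σ⁻¹, swap domain and range:
σ(1) = 1 → σ⁻¹(1) = 1
σ(2) = 4 → σ⁻¹(4) = 2
σ(3) = 2 → σ⁻¹(2) = 3
σ(4) = 3 → σ⁻¹(3) = 4

σ⁻¹ = [1 3 4 2]


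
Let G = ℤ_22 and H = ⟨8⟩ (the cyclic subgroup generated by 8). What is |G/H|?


|⟨8⟩| = n / gcd(8, 22) = 22 / 2 = 11
H is normal (ℤ_22 is abelian).
|G/H| = |G| / |H| = 22 / 11 = 2

|G/H| = 2


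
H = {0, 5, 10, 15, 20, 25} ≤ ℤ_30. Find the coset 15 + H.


15 + H = {15 + h (mod 30) : h ∈ H}
15+0=15, 15+5=20, 15+10=25, 15+15=0, 15+20=5, 15+25=10
15 + H = {0, 5, 10, 15, 20, 25} = 0 + H

15 + H = {0, 5, 10, 15, 20, 25}


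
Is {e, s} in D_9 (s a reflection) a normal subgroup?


H = {e, s} in D_9 (s a reflection)
r·s·r⁻¹ = sr⁻² ≠ s for n ≥ 3, so {e, s} is not closed under conjugation

No, not a normal subgroup


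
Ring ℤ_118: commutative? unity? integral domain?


ℤ_118 is a commutative ring with unity 1; 118 = 2×59 is composite, so 2·59 ≡ 0 gives zero divisors (not an integral domain)
Commutative: Yes
Integral domain: No
Has unity: Yes

ℤ_118: Commutative=Yes, Unity=Yes


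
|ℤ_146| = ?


ℤ_n has n elements.

|ℤ_146| = 146


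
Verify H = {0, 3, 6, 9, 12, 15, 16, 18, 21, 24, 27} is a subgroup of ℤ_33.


Subgroup test for H = {0, 3, 6, 9, 12, 15, 16, 18, 21, 24, 27} in (ℤ_33, +):
(1) 0 ∈ H? Yes
(2) Closure: for all a,b ∈ H, (a+b) mod 33 ∈ H? No  [counterexample: 3 + 16 = 19 ∉ H]
(3) Inverses: for all a ∈ H, -a mod 33 ∈ H? No

No, H is not a subgroup of ℤ_33


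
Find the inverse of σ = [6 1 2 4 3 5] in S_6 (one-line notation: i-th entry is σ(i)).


To find σ⁻¹, swap domain and range:
σ(1) = 6 → σ⁻¹(6) = 1
σ(2) = 1 → σ⁻¹(1) = 2
σ(3) = 2 → σ⁻¹(2) = 3
σ(4) = 4 → σ⁻¹(4) = 4
σ(5) = 3 → σ⁻¹(3) = 5
σ(6) = 5 → σ⁻¹(5) = 6

σ⁻¹ = [2 3 5 4 6 1]


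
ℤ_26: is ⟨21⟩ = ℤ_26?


g generates ℤ_n iff gcd(g, n) = 1
gcd(21, 26) = 1
Since gcd = 1, 21 is a generator.

Yes, 21 generates ℤ_26


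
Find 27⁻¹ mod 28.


Use the extended Euclidean algorithm to write 1 = 27·s + 28·t; then s mod 28 is the inverse.
Euclidean algorithm:
  27 = 0·28 + 27
  28 = 1·27 + 1
  27 = 27·1 + 0
gcd(27,28) = 1
Back-substitution gives: 27·(-1) + 28·(1) = 1
So 27⁻¹ ≡ -1 ≡ 27 (mod 28)
Check: 27 × 27 = 729 ≡ 1 (mod 28) ✓

27⁻¹ ≡ 27 (mod 28)


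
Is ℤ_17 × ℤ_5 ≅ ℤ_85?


Comparing ℤ_17 × ℤ_5 and ℤ_85:
gcd(17,5) = 1, so ℤ_17 × ℤ_5 ≅ ℤ_85 (CRT)

Yes, ℤ_17 × ℤ_5 ≅ ℤ_85


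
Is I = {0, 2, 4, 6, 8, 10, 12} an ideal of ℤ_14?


Check ideal conditions for I = {0, 2, 4, 6, 8, 10, 12} in ℤ_14:
(1) I is an additive subgroup? Yes
(2) For r ∈ ℤ_14 and a ∈ I: r·a ∈ I? Yes

Yes, I is an ideal of ℤ_14


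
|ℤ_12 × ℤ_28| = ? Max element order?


|ℤ_12 × ℤ_28| = 12 × 28 = 336
Max element order = lcm(12,28) = 84
Cyclic? No (gcd=4)

|ℤ_12×ℤ_28| = 336, max element order = 84


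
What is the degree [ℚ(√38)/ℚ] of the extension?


√38 has minimal polynomial x² - 38 (irreducible over ℚ since 38 is squarefree)

[ℚ(√38)/ℚ] = 2


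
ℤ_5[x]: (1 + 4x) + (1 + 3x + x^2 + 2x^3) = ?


Add coefficients mod 5:
x^0: 1 + 1 = 2 (mod 5)
x^1: 4 + 3 = 2 (mod 5)
x^2: 0 + 1 = 1 (mod 5)
x^3: 0 + 2 = 2 (mod 5)
Result: 2 + 2x + x^2 + 2x^3

f + g = 2 + 2x + x^2 + 2x^3


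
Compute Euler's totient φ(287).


Factor n: 287 = 7 × 41
φ(n) = n · ∏(1 - 1/p) over distinct primes p | n
φ(287) = 287 · (1 - 1/7) · (1 - 1/41) = 240

φ(287) = 240


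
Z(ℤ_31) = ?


Z(G) = {g ∈ G | gx = xg for all x ∈ G}
ℤ_31 is abelian, so Z(G) = G

Z(ℤ_31) = ℤ_31


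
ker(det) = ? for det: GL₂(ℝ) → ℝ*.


Kernel = preimage of identity
ker(det) = {A | det(A) = 1} = SL₂(ℝ)

ker(det) = SL₂(ℝ)


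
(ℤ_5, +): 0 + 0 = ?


Operation: addition mod 5
0 + 0 = (a + b) mod 5 with a = 0, b = 0

0 + 0 = 0


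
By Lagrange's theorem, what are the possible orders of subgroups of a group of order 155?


Lagrange's theorem: |H| divides |G|
|G| = 155
Divisors of 155: 1, 5, 31, 155

Possible subgroup orders: {1, 5, 31, 155}


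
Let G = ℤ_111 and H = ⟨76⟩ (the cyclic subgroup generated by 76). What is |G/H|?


|⟨76⟩| = n / gcd(76, 111) = 111 / 1 = 111
H is normal (ℤ_111 is abelian).
|G/H| = |G| / |H| = 111 / 111 = 1

|G/H| = 1


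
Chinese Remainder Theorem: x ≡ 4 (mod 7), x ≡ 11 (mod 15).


m₁ = 7, m₂ = 15, gcd = 1, so CRT applies. M = m₁·m₂ = 105
Let M₁ = M/m₁ = 15, M₂ = M/m₂ = 7
Find y₁ ≡ M₁⁻¹ (mod m₁): 15⁻¹ ≡ 1 (mod 7)
Find y₂ ≡ M₂⁻¹ (mod m₂): 7⁻¹ ≡ 13 (mod 15)
x = a₁·M₁·y₁ + a₂·M₂·y₂ = 4·15·1 + 11·7·13 = 1061
Reduce mod 105: x ≡ 11
Check: 11 mod 7 = 4 ✓, 11 mod 15 = 11 ✓

x ≡ 11 (mod 105)


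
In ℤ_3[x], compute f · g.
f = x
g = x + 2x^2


Expand and collect like terms; reduce coefficients mod 3:
x^0: 0·0 = 0 ≡ 0 (mod 3)
x^1: 0·1 + 1·0 = 0 ≡ 0 (mod 3)
x^2: 0·2 + 1·1 = 1 ≡ 1 (mod 3)
x^3: 1·2 = 2 ≡ 2 (mod 3)
Result: x^2 + 2x^3

f · g = x^2 + 2x^3


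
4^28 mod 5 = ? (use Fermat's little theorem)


Fermat's little theorem: if p is prime and gcd(a,p)=1, then a^(p-1) ≡ 1 (mod p)
p = 5 is prime, gcd(4,5) = 1
Reduce exponent: 28 mod 4 = 0
So 4^28 ≡ 4^0 (mod 5)
4^0 = 1

4^28 ≡ 1 (mod 5)


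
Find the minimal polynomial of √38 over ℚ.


√38 satisfies x² - 38 = 0, irreducible over ℚ since 38 is squarefree

Minimal polynomial: x² - 38


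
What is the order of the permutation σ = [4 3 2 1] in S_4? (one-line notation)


Cycle decomposition: (1 4) (2 3)
Cycle lengths: 2, 2
Order = lcm(2, 2) = 2

ord(σ) = 2


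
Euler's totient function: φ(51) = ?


Factor n: 51 = 3 × 17
φ(n) = n · ∏(1 - 1/p) over distinct primes p | n
φ(51) = 51 · (1 - 1/3) · (1 - 1/17) = 32

φ(51) = 32


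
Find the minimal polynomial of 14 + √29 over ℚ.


Let α = 14 + √29. Then α - 14 = √29, so (α - 14)² = 29, giving α² - 28α + 167 = 0. Degree 2 and α ∉ ℚ, so this is the minimal polynomial.

Minimal polynomial: x² - 28x + 167


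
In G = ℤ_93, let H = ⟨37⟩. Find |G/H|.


|⟨37⟩| = n / gcd(37, 93) = 93 / 1 = 93
H is normal (ℤ_93 is abelian).
|G/H| = |G| / |H| = 93 / 93 = 1

|G/H| = 1


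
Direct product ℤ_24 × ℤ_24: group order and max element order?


|ℤ_24 × ℤ_24| = 24 × 24 = 576
Max element order = lcm(24,24) = 24
Cyclic? No (gcd=24)

|ℤ_24×ℤ_24| = 576, max element order = 24


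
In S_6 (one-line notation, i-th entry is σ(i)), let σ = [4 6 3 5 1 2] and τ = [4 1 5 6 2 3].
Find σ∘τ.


σ∘τ: apply τ first, then σ
1 →τ 4 →σ 5
2 →τ 1 →σ 4
3 →τ 5 →σ 1
4 →τ 6 →σ 2
5 →τ 2 →σ 6
6 →τ 3 →σ 3

σ∘τ = [5 4 1 2 6 3]


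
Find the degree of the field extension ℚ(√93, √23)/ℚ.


[ℚ(√93,√23):ℚ] = [ℚ(√93,√23):ℚ(√93)]·[ℚ(√93):ℚ] = 2·2 = 4

[ℚ(√93, √23)/ℚ] = 4


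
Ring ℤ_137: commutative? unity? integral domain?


ℤ_137 is a commutative ring with unity 1; 137 is prime, so ℤ_137 is a field (hence an integral domain)
Commutative: Yes
Integral domain: Yes
Has unity: Yes

ℤ_137: Commutative=Yes, Unity=Yes


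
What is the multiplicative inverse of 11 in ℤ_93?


Use the extended Euclidean algorithm to write 1 = 11·s + 93·t; then s mod 93 is the inverse.
Euclidean algorithm:
  11 = 0·93 + 11
  93 = 8·11 + 5
  11 = 2·5 + 1
  5 = 5·1 + 0
gcd(11,93) = 1
Back-substitution gives: 11·(17) + 93·(-2) = 1
So 11⁻¹ ≡ 17 ≡ 17 (mod 93)
Check: 11 × 17 = 187 ≡ 1 (mod 93) ✓

11⁻¹ ≡ 17 (mod 93)


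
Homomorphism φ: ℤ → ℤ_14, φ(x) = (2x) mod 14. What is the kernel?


Kernel = preimage of identity
ker(φ) = {x ∈ ℤ : 2x ≡ 0 (mod 14)}. gcd(2,14) = 2, so 2x ≡ 0 (mod 14) ⟺ x ≡ 0 (mod 14/2 = 7). Hence ker(φ) = 7ℤ

ker(φ) = 7ℤ


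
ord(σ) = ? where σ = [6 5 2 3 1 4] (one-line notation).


Cycle decomposition: (1 6 4 3 2 5)
Cycle lengths: 6
Order = lcm(6) = 6

ord(σ) = 6


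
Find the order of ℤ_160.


ℤ_n has n elements.

|ℤ_160| = 160


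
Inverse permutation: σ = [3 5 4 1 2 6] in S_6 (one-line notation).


To find σ⁻¹, swap domain and range:
σ(1) = 3 → σ⁻¹(3) = 1
σ(2) = 5 → σ⁻¹(5) = 2
σ(3) = 4 → σ⁻¹(4) = 3
σ(4) = 1 → σ⁻¹(1) = 4
σ(5) = 2 → σ⁻¹(2) = 5
σ(6) = 6 → σ⁻¹(6) = 6

σ⁻¹ = [4 5 1 3 2 6]


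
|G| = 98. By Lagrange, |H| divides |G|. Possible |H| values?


Lagrange's theorem: |H| divides |G|
|G| = 98
Divisors of 98: 1, 2, 7, 14, 49, 98

Possible subgroup orders: {1, 2, 7, 14, 49, 98}


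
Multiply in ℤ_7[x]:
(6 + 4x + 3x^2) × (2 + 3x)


Expand and collect like terms; reduce coefficients mod 7:
x^0: 6·2 = 12 ≡ 5 (mod 7)
x^1: 6·3 + 4·2 = 26 ≡ 5 (mod 7)
x^2: 4·3 + 3·2 = 18 ≡ 4 (mod 7)
x^3: 3·3 = 9 ≡ 2 (mod 7)
Result: 5 + 5x + 4x^2 + 2x^3

f · g = 5 + 5x + 4x^2 + 2x^3


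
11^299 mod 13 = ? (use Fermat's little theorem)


Fermat's little theorem: if p is prime and gcd(a,p)=1, then a^(p-1) ≡ 1 (mod p)
p = 13 is prime, gcd(11,13) = 1
Reduce exponent: 299 mod 12 = 11
So 11^299 ≡ 11^11 (mod 13)
11^11 mod 13 = 6

11^299 ≡ 6 (mod 13)


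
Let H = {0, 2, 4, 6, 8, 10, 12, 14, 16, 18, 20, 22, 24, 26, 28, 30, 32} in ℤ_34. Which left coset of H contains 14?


14 + H = {14 + h (mod 34) : h ∈ H}
14+0=14, 14+2=16, 14+4=18, 14+6=20, 14+8=22, 14+10=24, 14+12=26, 14+14=28, 14+16=30, 14+18=32, 14+20=0, 14+22=2, 14+24=4, 14+26=6, 14+28=8, 14+30=10, 14+32=12
14 + H = {0, 2, 4, 6, 8, 10, 12, 14, 16, 18, 20, 22, 24, 26, 28, 30, 32} = 0 + H

14 + H = {0, 2, 4, 6, 8, 10, 12, 14, 16, 18, 20, 22, 24, 26, 28, 30, 32}


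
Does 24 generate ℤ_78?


g generates ℤ_n iff gcd(g, n) = 1
gcd(24, 78) = 6
Since gcd = 6 ≠ 1, ⟨24⟩ has order 13 < 78, so 24 is not a generator.

No, 24 does not generate ℤ_78


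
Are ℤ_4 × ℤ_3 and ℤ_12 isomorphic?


Comparing ℤ_4 × ℤ_3 and ℤ_12:
gcd(4,3) = 1, so ℤ_4 × ℤ_3 ≅ ℤ_12 (CRT)

Yes, ℤ_4 × ℤ_3 ≅ ℤ_12


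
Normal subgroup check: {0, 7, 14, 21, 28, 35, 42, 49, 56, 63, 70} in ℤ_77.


H = {0, 7, 14, 21, 28, 35, 42, 49, 56, 63, 70} in ℤ_77
ℤ_77 is abelian; every subgroup of an abelian group is normal

Yes, normal subgroup


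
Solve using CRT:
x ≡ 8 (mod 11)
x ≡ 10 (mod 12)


m₁ = 11, m₂ = 12, gcd = 1, so CRT applies. M = m₁·m₂ = 132
Let M₁ = M/m₁ = 12, M₂ = M/m₂ = 11
Find y₁ ≡ M₁⁻¹ (mod m₁): 12⁻¹ ≡ 1 (mod 11)
Find y₂ ≡ M₂⁻¹ (mod m₂): 11⁻¹ ≡ 11 (mod 12)
x = a₁·M₁·y₁ + a₂·M₂·y₂ = 8·12·1 + 10·11·11 = 1306
Reduce mod 132: x ≡ 118
Check: 118 mod 11 = 8 ✓, 118 mod 12 = 10 ✓

x ≡ 118 (mod 132)


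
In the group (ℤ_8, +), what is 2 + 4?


Operation: addition mod 8
2 + 4 = (a + b) mod 8 with a = 2, b = 4

2 + 4 = 6


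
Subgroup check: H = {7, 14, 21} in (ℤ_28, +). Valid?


Subgroup test for H = {7, 14, 21} in (ℤ_28, +):
(1) 0 ∈ H? No
(2) Closure: for all a,b ∈ H, (a+b) mod 28 ∈ H? No  [counterexample: 7 + 21 = 0 ∉ H]
(3) Inverses: for all a ∈ H, -a mod 28 ∈ H? Yes

No, H is not a subgroup of ℤ_28


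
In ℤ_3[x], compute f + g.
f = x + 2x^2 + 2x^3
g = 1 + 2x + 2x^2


Add coefficients mod 3:
x^0: 0 + 1 = 1 (mod 3)
x^1: 1 + 2 = 0 (mod 3)
x^2: 2 + 2 = 1 (mod 3)
x^3: 2 + 0 = 2 (mod 3)
Result: 1 + x^2 + 2x^3

f + g = 1 + x^2 + 2x^3


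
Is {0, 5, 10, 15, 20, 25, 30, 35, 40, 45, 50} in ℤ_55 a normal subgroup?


H = {0, 5, 10, 15, 20, 25, 30, 35, 40, 45, 50} in ℤ_55
ℤ_55 is abelian; every subgroup of an abelian group is normal

Yes, normal subgroup


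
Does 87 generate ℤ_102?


g generates ℤ_n iff gcd(g, n) = 1
gcd(87, 102) = 3
Since gcd = 3 ≠ 1, ⟨87⟩ has order 34 < 102, so 87 is not a generator.

No, 87 does not generate ℤ_102


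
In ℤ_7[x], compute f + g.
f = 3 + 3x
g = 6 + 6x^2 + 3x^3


Add coefficients mod 7:
x^0: 3 + 6 = 2 (mod 7)
x^1: 3 + 0 = 3 (mod 7)
x^2: 0 + 6 = 6 (mod 7)
x^3: 0 + 3 = 3 (mod 7)
Result: 2 + 3x + 6x^2 + 3x^3

f + g = 2 + 3x + 6x^2 + 3x^3


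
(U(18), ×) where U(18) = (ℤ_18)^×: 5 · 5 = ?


Operation: multiplication mod 18
5 · 5 = (a × b) mod 18 with a = 5, b = 5

5 · 5 = 7


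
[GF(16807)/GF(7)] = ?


GF(16807) = GF(7^5), so the extension degree is 5

[GF(16807)/GF(7)] = 5


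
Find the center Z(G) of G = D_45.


Z(G) = {g ∈ G | gx = xg for all x ∈ G}
For odd n, Z(D_n) = {e}: no nontrivial rotation commutes with all reflections

Z(D_45) = {e}


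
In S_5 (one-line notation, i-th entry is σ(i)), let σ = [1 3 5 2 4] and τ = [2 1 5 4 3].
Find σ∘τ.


σ∘τ: apply τ first, then σ
1 →τ 2 →σ 3
2 →τ 1 →σ 1
3 →τ 5 →σ 4
4 →τ 4 →σ 2
5 →τ 3 →σ 5

σ∘τ = [3 1 4 2 5]


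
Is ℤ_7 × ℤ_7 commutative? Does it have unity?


Direct product ring; commutative with unity (1,1); but (1,0)·(0,1) = (0,0) gives zero divisors, so not an integral domain
Commutative: Yes
Integral domain: No
Has unity: Yes

ℤ_7 × ℤ_7: Commutative=Yes, Unity=Yes


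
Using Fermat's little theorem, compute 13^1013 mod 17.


Fermat's little theorem: if p is prime and gcd(a,p)=1, then a^(p-1) ≡ 1 (mod p)
p = 17 is prime, gcd(13,17) = 1
Reduce exponent: 1013 mod 16 = 5
So 13^1013 ≡ 13^5 (mod 17)
13^5 mod 17 = 13

13^1013 ≡ 13 (mod 17)


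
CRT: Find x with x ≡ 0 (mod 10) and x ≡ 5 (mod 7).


m₁ = 10, m₂ = 7, gcd = 1, so CRT applies. M = m₁·m₂ = 70
Let M₁ = M/m₁ = 7, M₂ = M/m₂ = 10
Find y₁ ≡ M₁⁻¹ (mod m₁): 7⁻¹ ≡ 3 (mod 10)
Find y₂ ≡ M₂⁻¹ (mod m₂): 10⁻¹ ≡ 5 (mod 7)
x = a₁·M₁·y₁ + a₂·M₂·y₂ = 0·7·3 + 5·10·5 = 250
Reduce mod 70: x ≡ 40
Check: 40 mod 10 = 0 ✓, 40 mod 7 = 5 ✓

x ≡ 40 (mod 70)


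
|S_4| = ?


|S_n| = n! (number of permutations of n symbols)
|S_4| = 4! = 24

|S_4| = 24


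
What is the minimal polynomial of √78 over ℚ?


√78 satisfies x² - 78 = 0, irreducible over ℚ since 78 is squarefree

Minimal polynomial: x² - 78


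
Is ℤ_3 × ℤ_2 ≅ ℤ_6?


Comparing ℤ_3 × ℤ_2 and ℤ_6:
gcd(3,2) = 1, so ℤ_3 × ℤ_2 ≅ ℤ_6 (CRT)

Yes, ℤ_3 × ℤ_2 ≅ ℤ_6


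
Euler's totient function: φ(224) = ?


Factor n: 224 = 2^5 × 7
φ(n) = n · ∏(1 - 1/p) over distinct primes p | n
φ(224) = 224 · (1 - 1/2) · (1 - 1/7) = 96

φ(224) = 96


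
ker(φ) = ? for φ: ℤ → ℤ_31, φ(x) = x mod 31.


Kernel = preimage of identity
ker(φ) = {x ∈ ℤ : x ≡ 0 (mod 31)} = 31ℤ = {0, ±31, ±62, ...}

ker(φ) = 31ℤ


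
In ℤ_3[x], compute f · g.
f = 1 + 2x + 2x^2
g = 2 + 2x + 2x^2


Expand and collect like terms; reduce coefficients mod 3:
x^0: 1·2 = 2 ≡ 2 (mod 3)
x^1: 1·2 + 2·2 = 6 ≡ 0 (mod 3)
x^2: 1·2 + 2·2 + 2·2 = 10 ≡ 1 (mod 3)
x^3: 2·2 + 2·2 = 8 ≡ 2 (mod 3)
x^4: 2·2 = 4 ≡ 1 (mod 3)
Result: 2 + x^2 + 2x^3 + x^4

f · g = 2 + x^2 + 2x^3 + x^4


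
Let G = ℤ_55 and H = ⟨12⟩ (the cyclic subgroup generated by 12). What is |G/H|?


|⟨12⟩| = n / gcd(12, 55) = 55 / 1 = 55
H is normal (ℤ_55 is abelian).
|G/H| = |G| / |H| = 55 / 55 = 1

|G/H| = 1


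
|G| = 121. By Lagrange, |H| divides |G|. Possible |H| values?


Lagrange's theorem: |H| divides |G|
|G| = 121
Divisors of 121: 1, 11, 121

Possible subgroup orders: {1, 11, 121}


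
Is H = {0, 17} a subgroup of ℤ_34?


Subgroup test for H = {0, 17} in (ℤ_34, +):
(1) 0 ∈ H? Yes
(2) Closure: for all a,b ∈ H, (a+b) mod 34 ∈ H? Yes
(3) Inverses: for all a ∈ H, -a mod 34 ∈ H? Yes

Yes, H is a subgroup of ℤ_34


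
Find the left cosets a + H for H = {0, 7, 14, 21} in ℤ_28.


H = {0, 7, 14, 21}, |H| = 4
Number of cosets = |G|/|H| = 28/4 = 7
0 + H = {0, 7, 14, 21}
1 + H = {1, 8, 15, 22}
2 + H = {2, 9, 16, 23}
3 + H = {3, 10, 17, 24}
4 + H = {4, 11, 18, 25}
5 + H = {5, 12, 19, 26}
6 + H = {6, 13, 20, 27}

Cosets: 0+H={0,7,14,21}; 1+H={1,8,15,22}; 2+H={2,9,16,23}; 3+H={3,10,17,24}; 4+H={4,11,18,25}; 5+H={5,12,19,26}; 6+H={6,13,20,27}


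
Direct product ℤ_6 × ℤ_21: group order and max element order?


|ℤ_6 × ℤ_21| = 6 × 21 = 126
Max element order = lcm(6,21) = 42
Cyclic? No (gcd=3)

|ℤ_6×ℤ_21| = 126, max element order = 42


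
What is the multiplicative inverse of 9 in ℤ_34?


Use the extended Euclidean algorithm to write 1 = 9·s + 34·t; then s mod 34 is the inverse.
Euclidean algorithm:
  9 = 0·34 + 9
  34 = 3·9 + 7
  9 = 1·7 + 2
  7 = 3·2 + 1
  2 = 2·1 + 0
gcd(9,34) = 1
Back-substitution gives: 9·(-15) + 34·(4) = 1
So 9⁻¹ ≡ -15 ≡ 19 (mod 34)
Check: 9 × 19 = 171 ≡ 1 (mod 34) ✓

9⁻¹ ≡ 19 (mod 34)


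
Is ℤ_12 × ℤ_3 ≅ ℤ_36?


Comparing ℤ_12 × ℤ_3 and ℤ_36:
gcd(12,3) = 3 ≠ 1. Max element order in ℤ_12×ℤ_3 is lcm(12,3) = 12 < 36, so it has no element of order 36

No, ℤ_12 × ℤ_3 ≇ ℤ_36


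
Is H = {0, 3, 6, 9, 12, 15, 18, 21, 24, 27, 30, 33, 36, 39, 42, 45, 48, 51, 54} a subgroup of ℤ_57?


Subgroup test for H = {0, 3, 6, 9, 12, 15, 18, 21, 24, 27, 30, 33, 36, 39, 42, 45, 48, 51, 54} in (ℤ_57, +):
(1) 0 ∈ H? Yes
(2) Closure: for all a,b ∈ H, (a+b) mod 57 ∈ H? Yes
(3) Inverses: for all a ∈ H, -a mod 57 ∈ H? Yes

Yes, H is a subgroup of ℤ_57


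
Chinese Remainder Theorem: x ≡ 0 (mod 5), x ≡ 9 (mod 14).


m₁ = 5, m₂ = 14, gcd = 1, so CRT applies. M = m₁·m₂ = 70
Let M₁ = M/m₁ = 14, M₂ = M/m₂ = 5
Find y₁ ≡ M₁⁻¹ (mod m₁): 14⁻¹ ≡ 4 (mod 5)
Find y₂ ≡ M₂⁻¹ (mod m₂): 5⁻¹ ≡ 3 (mod 14)
x = a₁·M₁·y₁ + a₂·M₂·y₂ = 0·14·4 + 9·5·3 = 135
Reduce mod 70: x ≡ 65
Check: 65 mod 5 = 0 ✓, 65 mod 14 = 9 ✓

x ≡ 65 (mod 70)


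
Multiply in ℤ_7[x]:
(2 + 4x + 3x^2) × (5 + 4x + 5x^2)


Expand and collect like terms; reduce coefficients mod 7:
x^0: 2·5 = 10 ≡ 3 (mod 7)
x^1: 2·4 + 4·5 = 28 ≡ 0 (mod 7)
x^2: 2·5 + 4·4 + 3·5 = 41 ≡ 6 (mod 7)
x^3: 4·5 + 3·4 = 32 ≡ 4 (mod 7)
x^4: 3·5 = 15 ≡ 1 (mod 7)
Result: 3 + 6x^2 + 4x^3 + x^4

f · g = 3 + 6x^2 + 4x^3 + x^4


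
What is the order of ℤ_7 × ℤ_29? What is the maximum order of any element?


|ℤ_7 × ℤ_29| = 7 × 29 = 203
Max element order = lcm(7,29) = 203
Cyclic? Yes (gcd=1)

|ℤ_7×ℤ_29| = 203, max element order = 203


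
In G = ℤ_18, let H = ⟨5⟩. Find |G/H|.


|⟨5⟩| = n / gcd(5, 18) = 18 / 1 = 18
H is normal (ℤ_18 is abelian).
|G/H| = |G| / |H| = 18 / 18 = 1

|G/H| = 1


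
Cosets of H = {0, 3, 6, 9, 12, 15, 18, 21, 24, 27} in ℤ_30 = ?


H = {0, 3, 6, 9, 12, 15, 18, 21, 24, 27}, |H| = 10
Number of cosets = |G|/|H| = 30/10 = 3
0 + H = {0, 3, 6, 9, 12, 15, 18, 21, 24, 27}
1 + H = {1, 4, 7, 10, 13, 16, 19, 22, 25, 28}
2 + H = {2, 5, 8, 11, 14, 17, 20, 23, 26, 29}

Cosets: 0+H={0,3,6,9,12,15,18,21,24,27}; 1+H={1,4,7,10,13,16,19,22,25,28}; 2+H={2,5,8,11,14,17,20,23,26,29}


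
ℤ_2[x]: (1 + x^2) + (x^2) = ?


Add coefficients mod 2:
x^0: 1 + 0 = 1 (mod 2)
x^1: 0 + 0 = 0 (mod 2)
x^2: 1 + 1 = 0 (mod 2)
Result: 1

f + g = 1


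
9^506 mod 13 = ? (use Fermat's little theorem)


Fermat's little theorem: if p is prime and gcd(a,p)=1, then a^(p-1) ≡ 1 (mod p)
p = 13 is prime, gcd(9,13) = 1
Reduce exponent: 506 mod 12 = 2
So 9^506 ≡ 9^2 (mod 13)
9^2 mod 13 = 3

9^506 ≡ 3 (mod 13)


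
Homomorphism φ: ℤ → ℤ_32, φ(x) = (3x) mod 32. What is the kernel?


Kernel = preimage of identity
ker(φ) = {x ∈ ℤ : 3x ≡ 0 (mod 32)}. gcd(3,32) = 1, so 3x ≡ 0 (mod 32) ⟺ x ≡ 0 (mod 32/1 = 32). Hence ker(φ) = 32ℤ

ker(φ) = 32ℤ


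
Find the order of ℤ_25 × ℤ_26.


|A × B| = |A| · |B|
|ℤ_25 × ℤ_26| = 25 × 26 = 650

|ℤ_25 × ℤ_26| = 650


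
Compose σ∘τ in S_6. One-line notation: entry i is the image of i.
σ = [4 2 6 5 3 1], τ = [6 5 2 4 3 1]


σ∘τ: apply τ first, then σ
1 →τ 6 →σ 1
2 →τ 5 →σ 3
3 →τ 2 →σ 2
4 →τ 4 →σ 5
5 →τ 3 →σ 6
6 →τ 1 →σ 4

σ∘τ = [1 3 2 5 6 4]


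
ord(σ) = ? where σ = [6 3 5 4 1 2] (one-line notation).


Cycle decomposition: (1 6 2 3 5)
Cycle lengths: 5
Order = lcm(5) = 5

ord(σ) = 5


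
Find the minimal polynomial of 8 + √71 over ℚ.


Let α = 8 + √71. Then α - 8 = √71, so (α - 8)² = 71, giving α² - 16α - 7 = 0. Degree 2 and α ∉ ℚ, so this is the minimal polynomial.

Minimal polynomial: x² - 16x - 7


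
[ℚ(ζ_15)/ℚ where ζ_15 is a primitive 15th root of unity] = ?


[ℚ(ζ_n):ℚ] = deg Φ_n(x) = φ(n). Here φ(15) = 8

[ℚ(ζ_15)/ℚ where ζ_15 is a primitive 15th root of unity] = 8


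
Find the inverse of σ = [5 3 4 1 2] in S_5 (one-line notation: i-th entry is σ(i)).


To find σ⁻¹, swap domain and range:
σ(1) = 5 → σ⁻¹(5) = 1
σ(2) = 3 → σ⁻¹(3) = 2
σ(3) = 4 → σ⁻¹(4) = 3
σ(4) = 1 → σ⁻¹(1) = 4
σ(5) = 2 → σ⁻¹(2) = 5

σ⁻¹ = [4 5 2 3 1]


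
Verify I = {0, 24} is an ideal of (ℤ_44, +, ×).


Check ideal conditions for I = {0, 24} in ℤ_44:
(1) I is an additive subgroup? No
(2) For r ∈ ℤ_44 and a ∈ I: r·a ∈ I? No  [counterexample: r=2, a=24, r·a mod 44 = 4 ∉ I]

No, I is not an ideal of ℤ_44


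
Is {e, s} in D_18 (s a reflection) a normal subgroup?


H = {e, s} in D_18 (s a reflection)
r·s·r⁻¹ = sr⁻² ≠ s for n ≥ 3, so {e, s} is not closed under conjugation

No, not a normal subgroup


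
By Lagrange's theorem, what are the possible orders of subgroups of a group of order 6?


Lagrange's theorem: |H| divides |G|
|G| = 6
Divisors of 6: 1, 2, 3, 6

Possible subgroup orders: {1, 2, 3, 6}


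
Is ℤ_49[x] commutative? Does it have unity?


ℤ_49 has zero divisors (7·7 ≡ 0), and these lift to constant zero divisors in ℤ_49[x]; so not an integral domain
Commutative: Yes
Integral domain: No
Has unity: Yes

ℤ_49[x]: Commutative=Yes, Unity=Yes


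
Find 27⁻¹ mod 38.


Use the extended Euclidean algorithm to write 1 = 27·s + 38·t; then s mod 38 is the inverse.
Euclidean algorithm:
  27 = 0·38 + 27
  38 = 1·27 + 11
  27 = 2·11 + 5
  11 = 2·5 + 1
  5 = 5·1 + 0
gcd(27,38) = 1
Back-substitution gives: 27·(-7) + 38·(5) = 1
So 27⁻¹ ≡ -7 ≡ 31 (mod 38)
Check: 27 × 31 = 837 ≡ 1 (mod 38) ✓

27⁻¹ ≡ 31 (mod 38)


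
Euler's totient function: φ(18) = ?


φ(n) = count of k ∈ {1,...,n} with gcd(k,n)=1
Coprimes to 18: {1, 5, 7, 11, 13, 17}
Count: 6

φ(18) = 6


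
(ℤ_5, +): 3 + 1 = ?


Operation: addition mod 5
3 + 1 = (a + b) mod 5 with a = 3, b = 1

3 + 1 = 4


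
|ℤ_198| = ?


ℤ_n has n elements.

|ℤ_198| = 198


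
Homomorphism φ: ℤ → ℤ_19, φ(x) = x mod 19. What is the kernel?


Kernel = preimage of identity
ker(φ) = {x ∈ ℤ : x ≡ 0 (mod 19)} = 19ℤ = {0, ±19, ±38, ...}

ker(φ) = 19ℤ


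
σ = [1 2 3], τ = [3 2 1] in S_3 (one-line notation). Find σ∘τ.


σ∘τ: apply τ first, then σ
1 →τ 3 →σ 3
2 →τ 2 →σ 2
3 →τ 1 →σ 1

σ∘τ = [3 2 1]


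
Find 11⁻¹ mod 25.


Use the extended Euclidean algorithm to write 1 = 11·s + 25·t; then s mod 25 is the inverse.
Euclidean algorithm:
  11 = 0·25 + 11
  25 = 2·11 + 3
  11 = 3·3 + 2
  3 = 1·2 + 1
  2 = 2·1 + 0
gcd(11,25) = 1
Back-substitution gives: 11·(-9) + 25·(4) = 1
So 11⁻¹ ≡ -9 ≡ 16 (mod 25)
Check: 11 × 16 = 176 ≡ 1 (mod 25) ✓

11⁻¹ ≡ 16 (mod 25)


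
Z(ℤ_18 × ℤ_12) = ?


Z(G) = {g ∈ G | gx = xg for all x ∈ G}
Direct product of abelian groups is abelian, so Z(G) = G

Z(ℤ_18 × ℤ_12) = ℤ_18 × ℤ_12


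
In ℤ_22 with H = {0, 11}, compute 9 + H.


9 + H = {9 + h (mod 22) : h ∈ H}
9+0=9, 9+11=20

9 + H = {9, 20}


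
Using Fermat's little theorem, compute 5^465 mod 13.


Fermat's little theorem: if p is prime and gcd(a,p)=1, then a^(p-1) ≡ 1 (mod p)
p = 13 is prime, gcd(5,13) = 1
Reduce exponent: 465 mod 12 = 9
So 5^465 ≡ 5^9 (mod 13)
5^9 mod 13 = 5

5^465 ≡ 5 (mod 13)


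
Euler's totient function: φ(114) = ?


Factor n: 114 = 2 × 3 × 19
φ(n) = n · ∏(1 - 1/p) over distinct primes p | n
φ(114) = 114 · (1 - 1/2) · (1 - 1/3) · (1 - 1/19) = 36

φ(114) = 36


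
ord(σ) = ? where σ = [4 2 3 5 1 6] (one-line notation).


Cycle decomposition: (1 4 5)
Cycle lengths: 3
Order = lcm(3) = 3

ord(σ) = 3


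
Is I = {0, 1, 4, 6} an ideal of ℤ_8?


Check ideal conditions for I = {0, 1, 4, 6} in ℤ_8:
(1) I is an additive subgroup? No
(2) For r ∈ ℤ_8 and a ∈ I: r·a ∈ I? No  [counterexample: r=2, a=1, r·a mod 8 = 2 ∉ I]

No, I is not an ideal of ℤ_8


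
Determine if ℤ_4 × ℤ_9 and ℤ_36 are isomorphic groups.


Comparing ℤ_4 × ℤ_9 and ℤ_36:
gcd(4,9) = 1, so ℤ_4 × ℤ_9 ≅ ℤ_36 (CRT)

Yes, ℤ_4 × ℤ_9 ≅ ℤ_36


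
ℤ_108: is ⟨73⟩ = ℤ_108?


g generates ℤ_n iff gcd(g, n) = 1
gcd(73, 108) = 1
Since gcd = 1, 73 is a generator.

Yes, 73 generates ℤ_108


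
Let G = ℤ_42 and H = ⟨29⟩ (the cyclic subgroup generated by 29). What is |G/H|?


|⟨29⟩| = n / gcd(29, 42) = 42 / 1 = 42
H is normal (ℤ_42 is abelian).
|G/H| = |G| / |H| = 42 / 42 = 1

|G/H| = 1


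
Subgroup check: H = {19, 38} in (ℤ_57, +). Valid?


Subgroup test for H = {19, 38} in (ℤ_57, +):
(1) 0 ∈ H? No
(2) Closure: for all a,b ∈ H, (a+b) mod 57 ∈ H? No  [counterexample: 19 + 38 = 0 ∉ H]
(3) Inverses: for all a ∈ H, -a mod 57 ∈ H? Yes

No, H is not a subgroup of ℤ_57


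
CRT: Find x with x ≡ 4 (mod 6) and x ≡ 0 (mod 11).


m₁ = 6, m₂ = 11, gcd = 1, so CRT applies. M = m₁·m₂ = 66
Let M₁ = M/m₁ = 11, M₂ = M/m₂ = 6
Find y₁ ≡ M₁⁻¹ (mod m₁): 11⁻¹ ≡ 5 (mod 6)
Find y₂ ≡ M₂⁻¹ (mod m₂): 6⁻¹ ≡ 2 (mod 11)
x = a₁·M₁·y₁ + a₂·M₂·y₂ = 4·11·5 + 0·6·2 = 220
Reduce mod 66: x ≡ 22
Check: 22 mod 6 = 4 ✓, 22 mod 11 = 0 ✓

x ≡ 22 (mod 66)


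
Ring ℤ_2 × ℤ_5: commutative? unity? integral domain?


Direct product ring; commutative with unity (1,1); but (1,0)·(0,1) = (0,0) gives zero divisors, so not an integral domain
Commutative: Yes
Integral domain: No
Has unity: Yes

ℤ_2 × ℤ_5: Commutative=Yes, Unity=Yes


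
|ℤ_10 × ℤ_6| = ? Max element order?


|ℤ_10 × ℤ_6| = 10 × 6 = 60
Max element order = lcm(10,6) = 30
Cyclic? No (gcd=2)

|ℤ_10×ℤ_6| = 60, max element order = 30


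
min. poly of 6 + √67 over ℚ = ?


Let α = 6 + √67. Then α - 6 = √67, so (α - 6)² = 67, giving α² - 12α - 31 = 0. Degree 2 and α ∉ ℚ, so this is the minimal polynomial.

Minimal polynomial: x² - 12x - 31


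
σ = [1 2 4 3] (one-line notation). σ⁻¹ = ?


To find σ⁻¹, swap domain and range:
σ(1) = 1 → σ⁻¹(1) = 1
σ(2) = 2 → σ⁻¹(2) = 2
σ(3) = 4 → σ⁻¹(4) = 3
σ(4) = 3 → σ⁻¹(3) = 4

σ⁻¹ = [1 2 4 3]


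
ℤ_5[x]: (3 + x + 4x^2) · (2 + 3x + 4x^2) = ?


Expand and collect like terms; reduce coefficients mod 5:
x^0: 3·2 = 6 ≡ 1 (mod 5)
x^1: 3·3 + 1·2 = 11 ≡ 1 (mod 5)
x^2: 3·4 + 1·3 + 4·2 = 23 ≡ 3 (mod 5)
x^3: 1·4 + 4·3 = 16 ≡ 1 (mod 5)
x^4: 4·4 = 16 ≡ 1 (mod 5)
Result: 1 + x + 3x^2 + x^3 + x^4

f · g = 1 + x + 3x^2 + x^3 + x^4


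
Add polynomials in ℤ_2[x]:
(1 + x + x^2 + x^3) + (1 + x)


Add coefficients mod 2:
x^0: 1 + 1 = 0 (mod 2)
x^1: 1 + 1 = 0 (mod 2)
x^2: 1 + 0 = 1 (mod 2)
x^3: 1 + 0 = 1 (mod 2)
Result: x^2 + x^3

f + g = x^2 + x^3


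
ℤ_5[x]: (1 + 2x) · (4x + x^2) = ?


Expand and collect like terms; reduce coefficients mod 5:
x^0: 1·0 = 0 ≡ 0 (mod 5)
x^1: 1·4 + 2·0 = 4 ≡ 4 (mod 5)
x^2: 1·1 + 2·4 = 9 ≡ 4 (mod 5)
x^3: 2·1 = 2 ≡ 2 (mod 5)
Result: 4x + 4x^2 + 2x^3

f · g = 4x + 4x^2 + 2x^3


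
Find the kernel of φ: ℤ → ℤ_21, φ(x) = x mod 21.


Kernel = preimage of identity
ker(φ) = {x ∈ ℤ : x ≡ 0 (mod 21)} = 21ℤ = {0, ±21, ±42, ...}

ker(φ) = 21ℤ


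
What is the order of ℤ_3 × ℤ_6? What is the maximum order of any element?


|ℤ_3 × ℤ_6| = 3 × 6 = 18
Max element order = lcm(3,6) = 6
Cyclic? No (gcd=3)

|ℤ_3×ℤ_6| = 18, max element order = 6


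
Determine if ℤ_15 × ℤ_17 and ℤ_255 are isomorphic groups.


Comparing ℤ_15 × ℤ_17 and ℤ_255:
gcd(15,17) = 1, so ℤ_15 × ℤ_17 ≅ ℤ_255 (CRT)

Yes, ℤ_15 × ℤ_17 ≅ ℤ_255


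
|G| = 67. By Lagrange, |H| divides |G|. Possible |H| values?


Lagrange's theorem: |H| divides |G|
|G| = 67
Divisors of 67: 1, 67

Possible subgroup orders: {1, 67}


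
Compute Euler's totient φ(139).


Factor n: 139 = 139
φ(n) = n · ∏(1 - 1/p) over distinct primes p | n
φ(139) = 139 · (1 - 1/139) = 138

φ(139) = 138


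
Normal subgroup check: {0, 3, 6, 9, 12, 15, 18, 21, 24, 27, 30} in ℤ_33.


H = {0, 3, 6, 9, 12, 15, 18, 21, 24, 27, 30} in ℤ_33
ℤ_33 is abelian; every subgroup of an abelian group is normal

Yes, normal subgroup


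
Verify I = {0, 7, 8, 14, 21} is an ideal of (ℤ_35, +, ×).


Check ideal conditions for I = {0, 7, 8, 14, 21} in ℤ_35:
(1) I is an additive subgroup? No
(2) For r ∈ ℤ_35 and a ∈ I: r·a ∈ I? No  [counterexample: r=2, a=8, r·a mod 35 = 16 ∉ I]

No, I is not an ideal of ℤ_35


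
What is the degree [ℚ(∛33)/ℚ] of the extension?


∛33 has minimal polynomial x³ - 33 (irreducible over ℚ since 33 is not a perfect cube)

[ℚ(∛33)/ℚ] = 3


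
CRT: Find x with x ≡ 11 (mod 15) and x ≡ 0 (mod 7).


m₁ = 15, m₂ = 7, gcd = 1, so CRT applies. M = m₁·m₂ = 105
Let M₁ = M/m₁ = 7, M₂ = M/m₂ = 15
Find y₁ ≡ M₁⁻¹ (mod m₁): 7⁻¹ ≡ 13 (mod 15)
Find y₂ ≡ M₂⁻¹ (mod m₂): 15⁻¹ ≡ 1 (mod 7)
x = a₁·M₁·y₁ + a₂·M₂·y₂ = 11·7·13 + 0·15·1 = 1001
Reduce mod 105: x ≡ 56
Check: 56 mod 15 = 11 ✓, 56 mod 7 = 0 ✓

x ≡ 56 (mod 105)


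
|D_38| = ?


|D_n| = 2n (n rotations and n reflections)
|D_38| = 2×38 = 76

|D_38| = 76


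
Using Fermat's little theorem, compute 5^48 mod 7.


Fermat's little theorem: if p is prime and gcd(a,p)=1, then a^(p-1) ≡ 1 (mod p)
p = 7 is prime, gcd(5,7) = 1
Reduce exponent: 48 mod 6 = 0
So 5^48 ≡ 5^0 (mod 7)
5^0 = 1

5^48 ≡ 1 (mod 7)


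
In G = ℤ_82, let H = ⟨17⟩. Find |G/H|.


|⟨17⟩| = n / gcd(17, 82) = 82 / 1 = 82
H is normal (ℤ_82 is abelian).
|G/H| = |G| / |H| = 82 / 82 = 1

|G/H| = 1


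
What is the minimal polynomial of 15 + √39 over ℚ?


Let α = 15 + √39. Then α - 15 = √39, so (α - 15)² = 39, giving α² - 30α + 186 = 0. Degree 2 and α ∉ ℚ, so this is the minimal polynomial.

Minimal polynomial: x² - 30x + 186


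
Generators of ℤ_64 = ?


g generates ℤ_n iff gcd(g,n) = 1
Prime factors of 64: 2
Generators are g ∈ {1,...,63} not divisible by any of these primes.
Generators: {1, 3, 5, 7, 9, 11, 13, 15, 17, 19, 21, 23, 25, 27, 29, 31, 33, 35, 37, 39, 41, 43, 45, 47, 49, 51, 53, 55, 57, 59, 61, 63}
Number of generators = φ(64) = 32

Generators of ℤ_64 = {1, 3, 5, 7, 9, 11, 13, 15, 17, 19, 21, 23, 25, 27, 29, 31, 33, 35, 37, 39, 41, 43, 45, 47, 49, 51, 53, 55, 57, 59, 61, 63}


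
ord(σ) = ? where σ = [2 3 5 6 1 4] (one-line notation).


Cycle decomposition: (1 2 3 5) (4 6)
Cycle lengths: 4, 2
Order = lcm(4, 2) = 4

ord(σ) = 4


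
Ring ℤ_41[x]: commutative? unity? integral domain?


ℤ_41 is a field (n prime), so ℤ_41[x] is a commutative integral domain with unity
Commutative: Yes
Integral domain: Yes
Has unity: Yes

ℤ_41[x]: Commutative=Yes, Unity=Yes


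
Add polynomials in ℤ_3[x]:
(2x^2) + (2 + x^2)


Add coefficients mod 3:
x^0: 0 + 2 = 2 (mod 3)
x^1: 0 + 0 = 0 (mod 3)
x^2: 2 + 1 = 0 (mod 3)
Result: 2

f + g = 2


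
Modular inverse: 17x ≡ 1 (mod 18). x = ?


Use the extended Euclidean algorithm to write 1 = 17·s + 18·t; then s mod 18 is the inverse.
Euclidean algorithm:
  17 = 0·18 + 17
  18 = 1·17 + 1
  17 = 17·1 + 0
gcd(17,18) = 1
Back-substitution gives: 17·(-1) + 18·(1) = 1
So 17⁻¹ ≡ -1 ≡ 17 (mod 18)
Check: 17 × 17 = 289 ≡ 1 (mod 18) ✓

17⁻¹ ≡ 17 (mod 18)


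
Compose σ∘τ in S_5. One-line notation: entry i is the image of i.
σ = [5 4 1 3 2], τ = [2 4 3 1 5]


σ∘τ: apply τ first, then σ
1 →τ 2 →σ 4
2 →τ 4 →σ 3
3 →τ 3 →σ 1
4 →τ 1 →σ 5
5 →τ 5 →σ 2

σ∘τ = [4 3 1 5 2]


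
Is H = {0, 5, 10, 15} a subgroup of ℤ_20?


Subgroup test for H = {0, 5, 10, 15} in (ℤ_20, +):
(1) 0 ∈ H? Yes
(2) Closure: for all a,b ∈ H, (a+b) mod 20 ∈ H? Yes
(3) Inverses: for all a ∈ H, -a mod 20 ∈ H? Yes

Yes, H is a subgroup of ℤ_20


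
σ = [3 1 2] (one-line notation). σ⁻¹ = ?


To find σ⁻¹, swap domain and range:
σ(1) = 3 → σ⁻¹(3) = 1
σ(2) = 1 → σ⁻¹(1) = 2
σ(3) = 2 → σ⁻¹(2) = 3

σ⁻¹ = [2 3 1]


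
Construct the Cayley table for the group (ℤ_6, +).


Elements: {0, 1, 2, 3, 4, 5}
Operation: addition mod 6
Entry (a, b) = (a + b) mod 6

Cayley table:
  | 0 | 1 | 2 | 3 | 4 | 5
0 | 0 | 1 | 2 | 3 | 4 | 5
1 | 1 | 2 | 3 | 4 | 5 | 0
2 | 2 | 3 | 4 | 5 | 0 | 1
3 | 3 | 4 | 5 | 0 | 1 | 2
4 | 4 | 5 | 0 | 1 | 2 | 3
5 | 5 | 0 | 1 | 2 | 3 | 4


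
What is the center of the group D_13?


Z(G) = {g ∈ G | gx = xg for all x ∈ G}
For odd n, Z(D_n) = {e}: no nontrivial rotation commutes with all reflections

Z(D_13) = {e}


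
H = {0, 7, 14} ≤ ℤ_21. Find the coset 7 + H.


7 + H = {7 + h (mod 21) : h ∈ H}
7+0=7, 7+7=14, 7+14=0
7 + H = {0, 7, 14} = 0 + H

7 + H = {0, 7, 14}


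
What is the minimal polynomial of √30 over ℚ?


√30 satisfies x² - 30 = 0, irreducible over ℚ since 30 is squarefree

Minimal polynomial: x² - 30


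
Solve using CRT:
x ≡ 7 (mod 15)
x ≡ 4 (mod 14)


m₁ = 15, m₂ = 14, gcd = 1, so CRT applies. M = m₁·m₂ = 210
Let M₁ = M/m₁ = 14, M₂ = M/m₂ = 15
Find y₁ ≡ M₁⁻¹ (mod m₁): 14⁻¹ ≡ 14 (mod 15)
Find y₂ ≡ M₂⁻¹ (mod m₂): 15⁻¹ ≡ 1 (mod 14)
x = a₁·M₁·y₁ + a₂·M₂·y₂ = 7·14·14 + 4·15·1 = 1432
Reduce mod 210: x ≡ 172
Check: 172 mod 15 = 7 ✓, 172 mod 14 = 4 ✓

x ≡ 172 (mod 210)


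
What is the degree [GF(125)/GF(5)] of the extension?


GF(125) = GF(5^3), so the extension degree is 3

[GF(125)/GF(5)] = 3


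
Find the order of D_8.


|D_n| = 2n (n rotations and n reflections)
|D_8| = 2×8 = 16

|D_8| = 16


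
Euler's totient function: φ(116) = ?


Factor n: 116 = 2^2 × 29
φ(n) = n · ∏(1 - 1/p) over distinct primes p | n
φ(116) = 116 · (1 - 1/2) · (1 - 1/29) = 56

φ(116) = 56


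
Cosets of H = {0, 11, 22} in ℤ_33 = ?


H = {0, 11, 22}, |H| = 3
Number of cosets = |G|/|H| = 33/3 = 11
0 + H = {0, 11, 22}
1 + H = {1, 12, 23}
2 + H = {2, 13, 24}
3 + H = {3, 14, 25}
4 + H = {4, 15, 26}
5 + H = {5, 16, 27}
6 + H = {6, 17, 28}
7 + H = {7, 18, 29}
8 + H = {8, 19, 30}
9 + H = {9, 20, 31}
10 + H = {10, 21, 32}

Cosets: 0+H={0,11,22}; 1+H={1,12,23}; 2+H={2,13,24}; 3+H={3,14,25}; 4+H={4,15,26}; 5+H={5,16,27}; 6+H={6,17,28}; 7+H={7,18,29}; 8+H={8,19,30}; 9+H={9,20,31}; 10+H={10,21,32}


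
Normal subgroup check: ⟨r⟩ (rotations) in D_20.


H = ⟨r⟩ (rotations) in D_20
The rotation subgroup ⟨r⟩ has index 2 in D_20, so it is normal

Yes, normal subgroup


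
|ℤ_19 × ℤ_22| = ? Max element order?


|ℤ_19 × ℤ_22| = 19 × 22 = 418
Max element order = lcm(19,22) = 418
Cyclic? Yes (gcd=1)

|ℤ_19×ℤ_22| = 418, max element order = 418


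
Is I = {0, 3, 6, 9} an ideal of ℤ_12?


Check ideal conditions for I = {0, 3, 6, 9} in ℤ_12:
(1) I is an additive subgroup? Yes
(2) For r ∈ ℤ_12 and a ∈ I: r·a ∈ I? Yes

Yes, I is an ideal of ℤ_12


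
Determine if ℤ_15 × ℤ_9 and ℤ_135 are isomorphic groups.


Comparing ℤ_15 × ℤ_9 and ℤ_135:
gcd(15,9) = 3 ≠ 1. Max element order in ℤ_15×ℤ_9 is lcm(15,9) = 45 < 135, so it has no element of order 135

No, ℤ_15 × ℤ_9 ≇ ℤ_135


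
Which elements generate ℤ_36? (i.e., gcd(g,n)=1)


g generates ℤ_n iff gcd(g,n) = 1
Prime factors of 36: 2, 3
Generators are g ∈ {1,...,35} not divisible by any of these primes.
Generators: {1, 5, 7, 11, 13, 17, 19, 23, 25, 29, 31, 35}
Number of generators = φ(36) = 12

Generators of ℤ_36 = {1, 5, 7, 11, 13, 17, 19, 23, 25, 29, 31, 35}


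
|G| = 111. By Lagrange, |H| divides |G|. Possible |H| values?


Lagrange's theorem: |H| divides |G|
|G| = 111
Divisors of 111: 1, 3, 37, 111

Possible subgroup orders: {1, 3, 37, 111}


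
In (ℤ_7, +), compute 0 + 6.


Operation: addition mod 7
0 + 6 = (a + b) mod 7 with a = 0, b = 6

0 + 6 = 6


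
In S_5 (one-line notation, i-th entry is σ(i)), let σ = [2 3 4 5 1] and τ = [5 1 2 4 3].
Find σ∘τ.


σ∘τ: apply τ first, then σ
1 →τ 5 →σ 1
2 →τ 1 →σ 2
3 →τ 2 →σ 3
4 →τ 4 →σ 5
5 →τ 3 →σ 4

σ∘τ = [1 2 3 5 4]


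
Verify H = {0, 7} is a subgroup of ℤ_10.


Subgroup test for H = {0, 7} in (ℤ_10, +):
(1) 0 ∈ H? Yes
(2) Closure: for all a,b ∈ H, (a+b) mod 10 ∈ H? No  [counterexample: 7 + 7 = 4 ∉ H]
(3) Inverses: for all a ∈ H, -a mod 10 ∈ H? No

No, H is not a subgroup of ℤ_10


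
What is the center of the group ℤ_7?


Z(G) = {g ∈ G | gx = xg for all x ∈ G}
ℤ_7 is abelian, so Z(G) = G

Z(ℤ_7) = ℤ_7
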